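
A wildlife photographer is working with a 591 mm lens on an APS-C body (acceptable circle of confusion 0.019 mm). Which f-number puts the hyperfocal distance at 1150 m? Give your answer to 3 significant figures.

f/16

Rearrange H = f²/(N·c) + f for N: N = f² / ((H − f)·c).
N = 591² / ((1150000 − 591) × 0.019) = 349281 / 21839 ≈ 16.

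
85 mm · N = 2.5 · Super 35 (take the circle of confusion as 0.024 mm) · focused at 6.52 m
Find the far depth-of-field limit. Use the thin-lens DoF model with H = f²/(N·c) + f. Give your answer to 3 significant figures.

Hyperfocal distance H = f²/(N·c) + f = 85²/(2.5 × 0.024) + 85 = 7225/0.06 + 85 ≈ 120501.7 mm ≈ 120.5 m.
Far limit Df = s·(H − f)/(H − s) = 6520 × (120501.7 − 85) / (120501.7 − 6520) = 6520 × 120416.7 / 113981.7 ≈ 6888.1 mm ≈ 6.89 m.

6.89 m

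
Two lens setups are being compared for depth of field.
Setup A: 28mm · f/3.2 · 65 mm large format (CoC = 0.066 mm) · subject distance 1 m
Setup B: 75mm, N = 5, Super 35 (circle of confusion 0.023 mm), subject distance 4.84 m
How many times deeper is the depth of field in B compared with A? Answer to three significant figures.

1.69

Setup A: H = 28²/(3.2×0.066) + 28 ≈ 3740.1 mm; DoF = Df − Dn = 1354.73 − 792.49 ≈ 562.24 mm.
Setup B: H = 75²/(5×0.023) + 75 ≈ 48988.0 mm; DoF = Df − Dn = 5362.39 − 4410.35 ≈ 952.04 mm.
Ratio = 952.04 / 562.24 ≈ 1.69.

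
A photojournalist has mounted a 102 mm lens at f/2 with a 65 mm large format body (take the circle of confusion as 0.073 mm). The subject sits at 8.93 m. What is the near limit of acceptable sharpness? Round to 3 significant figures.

Hyperfocal distance H = f²/(N·c) + f = 102²/(2 × 0.073) + 102 = 10404/0.146 + 102 ≈ 71362.3 mm ≈ 71.36 m.
Near limit Dn = s·(H − f)/(H + s − 2f) = 8930 × (71362.3 − 102) / (71362.3 + 8930 − 2 × 102) = 8930 × 71260.3 / 80088.3 ≈ 7945.7 mm ≈ 7.95 m.

7.95 m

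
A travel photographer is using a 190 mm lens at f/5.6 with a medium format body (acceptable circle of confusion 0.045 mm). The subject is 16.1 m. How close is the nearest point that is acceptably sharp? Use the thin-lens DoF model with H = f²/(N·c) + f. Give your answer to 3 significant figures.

14.5 m

Hyperfocal distance H = f²/(N·c) + f = 190²/(5.6 × 0.045) + 190 = 36100/0.252 + 190 ≈ 143444.0 mm ≈ 143.4 m.
Near limit Dn = s·(H − f)/(H + s − 2f) = 16100 × (143444.0 − 190) / (143444.0 + 16100 − 2 × 190) = 16100 × 143254.0 / 159164.0 ≈ 14491 mm ≈ 14.5 m.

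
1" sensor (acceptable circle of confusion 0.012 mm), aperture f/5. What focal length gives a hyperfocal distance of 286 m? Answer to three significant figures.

From H = f²/(N·c) + f, with f ≪ H: f ≈ √(H·N·c) = √(286000 × 5 × 0.012) = √17160 ≈ 131.0 mm.
The +f correction barely moves this — solving exactly, f² + N·c·f − N·c·H = 0 ⇒ f = (−N·c + √((N·c)² + 4·N·c·H))/2 = (−0.06 + √68640)/2 ≈ 130.97 mm, so f ≈ 131 mm.

131 mm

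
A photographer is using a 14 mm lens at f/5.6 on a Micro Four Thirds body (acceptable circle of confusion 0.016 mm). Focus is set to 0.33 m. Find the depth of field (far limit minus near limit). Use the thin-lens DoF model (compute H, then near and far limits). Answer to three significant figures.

Hyperfocal distance H = f²/(N·c) + f = 14²/(5.6 × 0.016) + 14 = 196/0.0896 + 14 ≈ 2201.5 mm ≈ 2.201 m.
Near limit Dn = s·(H − f)/(H + s − 2f) = 330 × (2201.5 − 14) / (2201.5 + 330 − 2 × 14) = 330 × 2187.5 / 2503.5 ≈ 288.346 mm.
Far limit Df = s·(H − f)/(H − s) = 330 × (2201.5 − 14) / (2201.5 − 330) = 330 × 2187.5 / 1871.5 ≈ 385.720 mm.
Depth of field = Df − Dn = 385.720 − 288.346 ≈ 97.374 mm.

97.4 mm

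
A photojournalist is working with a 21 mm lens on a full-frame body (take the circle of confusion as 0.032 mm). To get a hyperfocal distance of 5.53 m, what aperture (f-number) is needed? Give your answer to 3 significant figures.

Rearrange H = f²/(N·c) + f for N: N = f² / ((H − f)·c).
N = 21² / ((5530 − 21) × 0.032) = 441 / 176.3 ≈ 2.50.

f/2.50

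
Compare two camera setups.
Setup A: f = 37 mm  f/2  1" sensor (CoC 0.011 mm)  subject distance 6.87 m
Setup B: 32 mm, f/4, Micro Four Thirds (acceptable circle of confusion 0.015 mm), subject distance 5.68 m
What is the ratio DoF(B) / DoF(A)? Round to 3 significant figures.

Setup A: H = 37²/(2×0.011) + 37 ≈ 62264.3 mm; DoF = Df − Dn = 7717.4 − 6190.3 ≈ 1527.1 mm.
Setup B: H = 32²/(4×0.015) + 32 ≈ 17098.7 mm; DoF = Df − Dn = 8489.5 − 4267.7 ≈ 4221.8 mm.
Ratio = 4221.8 / 1527.1 ≈ 2.76.

2.76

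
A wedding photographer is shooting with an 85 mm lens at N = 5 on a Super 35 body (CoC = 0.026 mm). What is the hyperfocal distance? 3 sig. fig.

55.7 m

Hyperfocal distance H = f²/(N·c) + f = 85²/(5 × 0.026) + 85 = 7225/0.13 + 85 ≈ 55661.9 mm ≈ 55.7 m.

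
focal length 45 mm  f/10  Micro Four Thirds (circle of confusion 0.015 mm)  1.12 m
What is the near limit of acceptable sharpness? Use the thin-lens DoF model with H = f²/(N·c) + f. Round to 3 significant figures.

Hyperfocal distance H = f²/(N·c) + f = 45²/(10 × 0.015) + 45 = 2025/0.15 + 45 ≈ 13545.0 mm ≈ 13.54 m.
Near limit Dn = s·(H − f)/(H + s − 2f) = 1120 × (13545.0 − 45) / (13545.0 + 1120 − 2 × 45) = 1120 × 13500.0 / 14575.0 ≈ 1037.4 mm ≈ 1.04 m.

1.04 m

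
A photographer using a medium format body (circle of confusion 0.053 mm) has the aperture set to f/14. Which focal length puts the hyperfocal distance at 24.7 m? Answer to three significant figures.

135 mm

From H = f²/(N·c) + f, with f ≪ H: f ≈ √(H·N·c) = √(24700 × 14 × 0.053) = √18327 ≈ 135.4 mm.
The +f correction barely moves this — solving exactly, f² + N·c·f − N·c·H = 0 ⇒ f = (−N·c + √((N·c)² + 4·N·c·H))/2 = (−0.742 + √73310)/2 ≈ 135.01 mm, so f ≈ 135 mm.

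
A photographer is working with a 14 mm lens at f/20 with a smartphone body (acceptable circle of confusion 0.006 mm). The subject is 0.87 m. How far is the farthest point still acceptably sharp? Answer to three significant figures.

1.83 m

Hyperfocal distance H = f²/(N·c) + f = 14²/(20 × 0.006) + 14 = 196/0.12 + 14 ≈ 1647.3 mm ≈ 1.647 m.
Far limit Df = s·(H − f)/(H − s) = 870 × (1647.3 − 14) / (1647.3 − 870) = 870 × 1633.3 / 777.3 ≈ 1828.0 mm ≈ 1.83 m.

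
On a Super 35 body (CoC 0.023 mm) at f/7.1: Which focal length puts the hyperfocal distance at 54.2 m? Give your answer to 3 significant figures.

From H = f²/(N·c) + f, with f ≪ H: f ≈ √(H·N·c) = √(54200 × 7.1 × 0.023) = √8850.9 ≈ 94.08 mm.
Exact: f² + N·c·f − N·c·H = 0 ⇒ f = (−N·c + √((N·c)² + 4·N·c·H))/2 = (−0.1633 + √35403)/2 ≈ 93.997 mm ≈ 94.0 mm.

94.0 mm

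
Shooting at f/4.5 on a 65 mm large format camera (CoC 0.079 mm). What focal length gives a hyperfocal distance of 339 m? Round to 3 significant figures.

347 mm

From H = f²/(N·c) + f, with f ≪ H: f ≈ √(H·N·c) = √(339000 × 4.5 × 0.079) = √120514 ≈ 347.2 mm.
The +f correction barely moves this — solving exactly, f² + N·c·f − N·c·H = 0 ⇒ f = (−N·c + √((N·c)² + 4·N·c·H))/2 = (−0.3555 + √482058)/2 ≈ 346.97 mm, so f ≈ 347 mm.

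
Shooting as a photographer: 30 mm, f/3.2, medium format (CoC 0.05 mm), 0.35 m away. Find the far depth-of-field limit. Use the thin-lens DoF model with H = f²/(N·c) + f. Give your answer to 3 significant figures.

371 mm

Hyperfocal distance H = f²/(N·c) + f = 30²/(3.2 × 0.05) + 30 = 900/0.16 + 30 ≈ 5655.0 mm ≈ 5.655 m.
Far limit Df = s·(H − f)/(H − s) = 350 × (5655.0 − 30) / (5655.0 − 350) = 350 × 5625.0 / 5305.0 ≈ 371.11 mm.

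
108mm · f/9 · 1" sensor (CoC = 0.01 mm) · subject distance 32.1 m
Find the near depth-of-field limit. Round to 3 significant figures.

Hyperfocal distance H = f²/(N·c) + f = 108²/(9 × 0.01) + 108 = 11664/0.09 + 108 ≈ 129708.0 mm ≈ 129.7 m.
Near limit Dn = s·(H − f)/(H + s − 2f) = 32100 × (129708.0 − 108) / (129708.0 + 32100 − 2 × 108) = 32100 × 129600.0 / 161592.0 ≈ 25745 mm ≈ 25.7 m.

25.7 m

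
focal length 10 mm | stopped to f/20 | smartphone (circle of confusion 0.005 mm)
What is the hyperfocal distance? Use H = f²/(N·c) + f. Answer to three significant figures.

Hyperfocal distance H = f²/(N·c) + f = 10²/(20 × 0.005) + 10 = 100/0.1 + 10 ≈ 1010.0 mm ≈ 1.01 m.

1.01 m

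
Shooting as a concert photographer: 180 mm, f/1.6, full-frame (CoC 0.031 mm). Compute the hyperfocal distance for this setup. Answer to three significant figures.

653 m

Hyperfocal distance H = f²/(N·c) + f = 180²/(1.6 × 0.031) + 180 = 32400/0.0496 + 180 ≈ 653405.8 mm ≈ 653 m.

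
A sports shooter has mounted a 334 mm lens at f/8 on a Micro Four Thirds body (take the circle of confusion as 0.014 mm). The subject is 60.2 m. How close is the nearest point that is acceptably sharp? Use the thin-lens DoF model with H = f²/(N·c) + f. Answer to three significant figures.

56.8 m

Hyperfocal distance H = f²/(N·c) + f = 334²/(8 × 0.014) + 334 = 111556/0.112 + 334 ≈ 996369.7 mm ≈ 996.4 m.
Near limit Dn = s·(H − f)/(H + s − 2f) = 60200 × (996369.7 − 334) / (996369.7 + 60200 − 2 × 334) = 60200 × 996035.7 / 1055901.7 ≈ 56787 mm ≈ 56.8 m.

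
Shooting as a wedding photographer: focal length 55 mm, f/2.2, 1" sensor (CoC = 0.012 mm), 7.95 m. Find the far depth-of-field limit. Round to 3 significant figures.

Hyperfocal distance H = f²/(N·c) + f = 55²/(2.2 × 0.012) + 55 = 3025/0.0264 + 55 ≈ 114638.3 mm ≈ 114.6 m.
Far limit Df = s·(H − f)/(H − s) = 7950 × (114638.3 − 55) / (114638.3 − 7950) = 7950 × 114583.3 / 106688.3 ≈ 8538.3 mm ≈ 8.54 m.

8.54 m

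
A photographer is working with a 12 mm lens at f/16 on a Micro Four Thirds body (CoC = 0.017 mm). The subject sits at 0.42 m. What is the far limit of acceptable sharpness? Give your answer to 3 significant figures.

1.83 m

Hyperfocal distance H = f²/(N·c) + f = 12²/(16 × 0.017) + 12 = 144/0.272 + 12 ≈ 541.4 mm ≈ 0.541 m.
Far limit Df = s·(H − f)/(H − s) = 420 × (541.4 − 12) / (541.4 − 420) = 420 × 529.4 / 121.4 ≈ 1831.4 mm ≈ 1.83 m.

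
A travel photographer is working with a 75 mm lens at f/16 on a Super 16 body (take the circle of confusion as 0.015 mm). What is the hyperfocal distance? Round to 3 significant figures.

23.5 m

Hyperfocal distance H = f²/(N·c) + f = 75²/(16 × 0.015) + 75 = 5625/0.24 + 75 ≈ 23512.5 mm ≈ 23.5 m.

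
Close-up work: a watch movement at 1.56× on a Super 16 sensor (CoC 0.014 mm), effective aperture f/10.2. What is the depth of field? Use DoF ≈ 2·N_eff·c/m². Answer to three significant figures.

At magnification m, DoF ≈ 2·N_eff·c/m² = 2 × 10.2 × 0.014 / 1.56² = 0.2856 / 2.434 ≈ 0.117 mm.

0.117 mm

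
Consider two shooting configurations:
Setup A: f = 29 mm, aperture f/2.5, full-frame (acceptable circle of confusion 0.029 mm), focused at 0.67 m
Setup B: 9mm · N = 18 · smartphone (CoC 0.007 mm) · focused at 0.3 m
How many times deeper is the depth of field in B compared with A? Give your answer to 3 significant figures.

4.60

Setup A: H = 29²/(2.5×0.029) + 29 ≈ 11629.0 mm; DoF = Df − Dn = 709.189 − 634.915 ≈ 74.274 mm.
Setup B: H = 9²/(18×0.007) + 9 ≈ 651.9 mm; DoF = Df − Dn = 548.11 − 206.52 ≈ 341.59 mm.
Ratio = 341.59 / 74.274 ≈ 4.60.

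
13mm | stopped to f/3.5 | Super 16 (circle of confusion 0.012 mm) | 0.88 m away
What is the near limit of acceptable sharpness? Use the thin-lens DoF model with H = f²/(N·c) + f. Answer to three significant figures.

Hyperfocal distance H = f²/(N·c) + f = 13²/(3.5 × 0.012) + 13 = 169/0.042 + 13 ≈ 4036.8 mm ≈ 4.037 m.
Near limit Dn = s·(H − f)/(H + s − 2f) = 880 × (4036.8 − 13) / (4036.8 + 880 − 2 × 13) = 880 × 4023.8 / 4890.8 ≈ 724.00 mm ≈ 0.724 m.

0.724 m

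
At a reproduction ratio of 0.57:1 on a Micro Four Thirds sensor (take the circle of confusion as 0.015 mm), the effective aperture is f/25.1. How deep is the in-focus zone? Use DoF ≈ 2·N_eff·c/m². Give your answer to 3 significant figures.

At magnification m, DoF ≈ 2·N_eff·c/m² = 2 × 25.1 × 0.015 / 0.57² = 0.753 / 0.3249 ≈ 2.32 mm.

2.32 mm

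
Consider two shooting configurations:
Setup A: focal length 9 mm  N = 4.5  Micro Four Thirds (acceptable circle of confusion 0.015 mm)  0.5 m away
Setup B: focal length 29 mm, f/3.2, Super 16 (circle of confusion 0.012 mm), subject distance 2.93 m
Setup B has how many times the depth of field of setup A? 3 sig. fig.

Setup A: H = 9²/(4.5×0.015) + 9 ≈ 1209.0 mm; DoF = Df − Dn = 846.26 − 354.82 ≈ 491.44 mm.
Setup B: H = 29²/(3.2×0.012) + 29 ≈ 21930.0 mm; DoF = Df − Dn = 3377.36 − 2587.29 ≈ 790.07 mm.
Ratio = 790.07 / 491.44 ≈ 1.61.

1.61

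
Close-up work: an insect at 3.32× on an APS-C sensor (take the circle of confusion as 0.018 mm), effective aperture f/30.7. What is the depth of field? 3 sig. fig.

0.100 mm

At magnification m, DoF ≈ 2·N_eff·c/m² = 2 × 30.7 × 0.018 / 3.32² = 1.105 / 11.02 ≈ 0.1 mm.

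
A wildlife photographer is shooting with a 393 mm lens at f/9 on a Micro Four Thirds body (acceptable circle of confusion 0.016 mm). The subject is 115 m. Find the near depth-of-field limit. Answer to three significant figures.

104 m

Hyperfocal distance H = f²/(N·c) + f = 393²/(9 × 0.016) + 393 = 154449/0.144 + 393 ≈ 1072955.5 mm ≈ 1073 m.
Near limit Dn = s·(H − f)/(H + s − 2f) = 115000 × (1072955.5 − 393) / (1072955.5 + 115000 − 2 × 393) = 115000 × 1072562.5 / 1187169.5 ≈ 103898 mm ≈ 104 m.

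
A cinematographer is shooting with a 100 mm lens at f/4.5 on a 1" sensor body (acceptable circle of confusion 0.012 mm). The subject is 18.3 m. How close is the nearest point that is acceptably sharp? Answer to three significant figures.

16.7 m

Hyperfocal distance H = f²/(N·c) + f = 100²/(4.5 × 0.012) + 100 = 10000/0.054 + 100 ≈ 185285.2 mm ≈ 185.3 m.
Near limit Dn = s·(H − f)/(H + s − 2f) = 18300 × (185285.2 − 100) / (185285.2 + 18300 − 2 × 100) = 18300 × 185185.2 / 203385.2 ≈ 16662 mm ≈ 16.7 m.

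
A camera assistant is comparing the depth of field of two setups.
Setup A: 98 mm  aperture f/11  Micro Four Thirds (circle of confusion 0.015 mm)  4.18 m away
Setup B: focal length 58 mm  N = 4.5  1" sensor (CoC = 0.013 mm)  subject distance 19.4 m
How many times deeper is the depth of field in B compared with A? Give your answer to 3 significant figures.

25.0

Setup A: H = 98²/(11×0.015) + 98 ≈ 58304.1 mm; DoF = Df − Dn = 4495.25 − 3906.07 ≈ 589.18 mm.
Setup B: H = 58²/(4.5×0.013) + 58 ≈ 57562.3 mm; DoF = Df − Dn = 29233 − 14517 ≈ 14716 mm.
Ratio = 14716 / 589.18 ≈ 25.0.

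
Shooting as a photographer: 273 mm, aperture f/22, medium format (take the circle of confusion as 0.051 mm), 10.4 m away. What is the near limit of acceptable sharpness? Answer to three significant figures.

9.02 m

Hyperfocal distance H = f²/(N·c) + f = 273²/(22 × 0.051) + 273 = 74529/1.122 + 273 ≈ 66698.1 mm ≈ 66.70 m.
Near limit Dn = s·(H − f)/(H + s − 2f) = 10400 × (66698.1 − 273) / (66698.1 + 10400 − 2 × 273) = 10400 × 66425.1 / 76552.1 ≈ 9024.2 mm ≈ 9.02 m.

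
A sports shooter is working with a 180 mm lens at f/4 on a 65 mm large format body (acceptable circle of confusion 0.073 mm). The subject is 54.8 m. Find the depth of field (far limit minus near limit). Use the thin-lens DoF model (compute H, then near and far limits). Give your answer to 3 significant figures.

71.2 m

Hyperfocal distance H = f²/(N·c) + f = 180²/(4 × 0.073) + 180 = 32400/0.292 + 180 ≈ 111138.9 mm ≈ 111.1 m.
Near limit Dn = s·(H − f)/(H + s − 2f) = 54800 × (111138.9 − 180) / (111138.9 + 54800 − 2 × 180) = 54800 × 110958.9 / 165578.9 ≈ 36723 mm.
Far limit Df = s·(H − f)/(H − s) = 54800 × (111138.9 − 180) / (111138.9 − 54800) = 54800 × 110958.9 / 56338.9 ≈ 107928 mm.
Depth of field = Df − Dn = 107928 − 36723 ≈ 71205 mm ≈ 71.2 m.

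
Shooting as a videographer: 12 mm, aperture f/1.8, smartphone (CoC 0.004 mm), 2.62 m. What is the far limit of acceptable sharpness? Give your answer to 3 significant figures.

Hyperfocal distance H = f²/(N·c) + f = 12²/(1.8 × 0.004) + 12 = 144/0.0072 + 12 ≈ 20012.0 mm ≈ 20.01 m.
Far limit Df = s·(H − f)/(H − s) = 2620 × (20012.0 − 12) / (20012.0 − 2620) = 2620 × 20000.0 / 17392.0 ≈ 3012.9 mm ≈ 3.01 m.

3.01 m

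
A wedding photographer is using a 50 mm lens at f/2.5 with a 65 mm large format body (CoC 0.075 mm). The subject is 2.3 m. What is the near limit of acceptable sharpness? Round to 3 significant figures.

1.97 m

Hyperfocal distance H = f²/(N·c) + f = 50²/(2.5 × 0.075) + 50 = 2500/0.1875 + 50 ≈ 13383.3 mm ≈ 13.38 m.
Near limit Dn = s·(H − f)/(H + s − 2f) = 2300 × (13383.3 − 50) / (13383.3 + 2300 − 2 × 50) = 2300 × 13333.3 / 15583.3 ≈ 1967.9 mm ≈ 1.97 m.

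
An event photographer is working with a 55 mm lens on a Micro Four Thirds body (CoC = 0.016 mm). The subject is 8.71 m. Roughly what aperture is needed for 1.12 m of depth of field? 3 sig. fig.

f/1.40

Write h = H − f = f²/(N·c). The thin-lens limits are Dn = s·h/(h + (s−f)) and Df = s·h/(h − (s−f)), so DoF = Df − Dn = 2·s·(s−f)·h / (h² − (s−f)²).
That is a quadratic in h: DoF·h² − 2·s·(s−f)·h − DoF·(s−f)² = 0 ⇒ h = (s−f)·(s + √(s² + DoF²)) / DoF = 8655 × (8710 + √(8710² + 1120²)) / 1120 = 8655 × (8710 + 8781.71) / 1120 ≈ 135170 mm.
Then N = f²/(c·h) = 55² / (0.016 × 135170) = 3025 / 2162.7 ≈ 1.40.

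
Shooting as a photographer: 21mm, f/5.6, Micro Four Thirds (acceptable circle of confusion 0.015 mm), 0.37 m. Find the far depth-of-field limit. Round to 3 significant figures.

396 mm

Hyperfocal distance H = f²/(N·c) + f = 21²/(5.6 × 0.015) + 21 = 441/0.084 + 21 ≈ 5271.0 mm ≈ 5.271 m.
Far limit Df = s·(H − f)/(H − s) = 370 × (5271.0 − 21) / (5271.0 − 370) = 370 × 5250.0 / 4901.0 ≈ 396.35 mm.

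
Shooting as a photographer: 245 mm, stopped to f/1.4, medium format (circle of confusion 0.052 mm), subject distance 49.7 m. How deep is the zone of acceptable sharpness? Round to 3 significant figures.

Hyperfocal distance H = f²/(N·c) + f = 245²/(1.4 × 0.052) + 245 = 60025/0.0728 + 245 ≈ 824764.2 mm ≈ 824.8 m.
Near limit Dn = s·(H − f)/(H + s − 2f) = 49700 × (824764.2 − 245) / (824764.2 + 49700 − 2 × 245) = 49700 × 824519.2 / 873974.2 ≈ 46887.7 mm.
Far limit Df = s·(H − f)/(H − s) = 49700 × (824764.2 − 245) / (824764.2 − 49700) = 49700 × 824519.2 / 775064.2 ≈ 52871.2 mm.
Depth of field = Df − Dn = 52871.2 − 46887.7 ≈ 5983.5 mm ≈ 5.98 m.

5.98 m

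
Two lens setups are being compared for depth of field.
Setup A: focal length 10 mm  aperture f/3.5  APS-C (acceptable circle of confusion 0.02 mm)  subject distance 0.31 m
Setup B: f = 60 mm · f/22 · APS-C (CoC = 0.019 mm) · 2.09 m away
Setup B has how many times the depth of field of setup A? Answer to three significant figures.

7.66

Setup A: H = 10²/(3.5×0.02) + 10 ≈ 1438.6 mm; DoF = Df − Dn = 392.41 − 256.20 ≈ 136.21 mm.
Setup B: H = 60²/(22×0.019) + 60 ≈ 8672.4 mm; DoF = Df − Dn = 2734.5 − 1691.3 ≈ 1043.2 mm.
Ratio = 1043.2 / 136.21 ≈ 7.66.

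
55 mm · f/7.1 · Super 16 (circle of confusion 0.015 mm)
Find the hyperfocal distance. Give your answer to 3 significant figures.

28.5 m

Hyperfocal distance H = f²/(N·c) + f = 55²/(7.1 × 0.015) + 55 = 3025/0.1065 + 55 ≈ 28458.8 mm ≈ 28.5 m.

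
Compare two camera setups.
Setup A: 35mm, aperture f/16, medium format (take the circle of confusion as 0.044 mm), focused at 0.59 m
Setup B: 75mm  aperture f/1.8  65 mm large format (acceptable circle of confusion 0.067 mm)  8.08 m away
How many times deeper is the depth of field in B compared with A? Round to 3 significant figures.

Setup A: H = 35²/(16×0.044) + 35 ≈ 1775.1 mm; DoF = Df − Dn = 866.32 − 447.32 ≈ 419.00 mm.
Setup B: H = 75²/(1.8×0.067) + 75 ≈ 46716.8 mm; DoF = Df − Dn = 9754.1 − 6896.4 ≈ 2857.7 mm.
Ratio = 2857.7 / 419.00 ≈ 6.82.

6.82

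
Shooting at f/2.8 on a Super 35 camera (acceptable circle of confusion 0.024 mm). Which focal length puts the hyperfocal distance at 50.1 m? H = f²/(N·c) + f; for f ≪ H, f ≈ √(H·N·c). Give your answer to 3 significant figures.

58.0 mm

From H = f²/(N·c) + f, with f ≪ H: f ≈ √(H·N·c) = √(50100 × 2.8 × 0.024) = √3366.7 ≈ 58.02 mm.
The +f correction barely moves this — solving exactly, f² + N·c·f − N·c·H = 0 ⇒ f = (−N·c + √((N·c)² + 4·N·c·H))/2 = (−0.0672 + √13467)/2 ≈ 57.990 mm, so f ≈ 58.0 mm.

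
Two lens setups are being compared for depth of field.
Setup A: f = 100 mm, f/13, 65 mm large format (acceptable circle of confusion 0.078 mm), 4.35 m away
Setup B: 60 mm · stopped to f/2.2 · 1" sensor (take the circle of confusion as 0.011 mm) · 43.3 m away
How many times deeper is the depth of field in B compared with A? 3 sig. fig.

5.97

Setup A: H = 100²/(13×0.078) + 100 ≈ 9961.9 mm; DoF = Df − Dn = 7644.3 − 3039.9 ≈ 4604.4 mm.
Setup B: H = 60²/(2.2×0.011) + 60 ≈ 148820.3 mm; DoF = Df − Dn = 61043 − 33548 ≈ 27495 mm.
Ratio = 27495 / 4604.4 ≈ 5.97.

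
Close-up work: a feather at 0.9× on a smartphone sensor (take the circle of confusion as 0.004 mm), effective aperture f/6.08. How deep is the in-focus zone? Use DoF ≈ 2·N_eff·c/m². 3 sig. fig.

0.0600 mm

At magnification m, DoF ≈ 2·N_eff·c/m² = 2 × 6.08 × 0.004 / 0.9² = 0.04864 / 0.81 ≈ 0.06 mm.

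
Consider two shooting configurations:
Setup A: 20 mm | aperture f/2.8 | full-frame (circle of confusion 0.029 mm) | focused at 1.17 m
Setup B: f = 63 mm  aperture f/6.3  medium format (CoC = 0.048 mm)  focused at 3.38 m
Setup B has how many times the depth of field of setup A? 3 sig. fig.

Setup A: H = 20²/(2.8×0.029) + 20 ≈ 4946.1 mm; DoF = Df − Dn = 1526.32 − 948.56 ≈ 577.76 mm.
Setup B: H = 63²/(6.3×0.048) + 63 ≈ 13188.0 mm; DoF = Df − Dn = 4523.1 − 2698.1 ≈ 1825.0 mm.
Ratio = 1825.0 / 577.76 ≈ 3.16.

3.16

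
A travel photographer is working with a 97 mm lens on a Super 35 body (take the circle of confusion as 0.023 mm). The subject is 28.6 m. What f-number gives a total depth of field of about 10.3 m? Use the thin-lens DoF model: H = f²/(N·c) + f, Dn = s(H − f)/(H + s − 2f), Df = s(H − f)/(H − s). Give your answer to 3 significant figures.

f/2.51

Write h = H − f = f²/(N·c). The thin-lens limits are Dn = s·h/(h + (s−f)) and Df = s·h/(h − (s−f)), so DoF = Df − Dn = 2·s·(s−f)·h / (h² − (s−f)²).
That is a quadratic in h: DoF·h² − 2·s·(s−f)·h − DoF·(s−f)² = 0 ⇒ h = (s−f)·(s + √(s² + DoF²)) / DoF = 28503 × (28600 + √(28600² + 10300²)) / 10300 = 28503 × (28600 + 30398.2) / 10300 ≈ 163265 mm.
Then N = f²/(c·h) = 97² / (0.023 × 163265) = 9409 / 3755.1 ≈ 2.51.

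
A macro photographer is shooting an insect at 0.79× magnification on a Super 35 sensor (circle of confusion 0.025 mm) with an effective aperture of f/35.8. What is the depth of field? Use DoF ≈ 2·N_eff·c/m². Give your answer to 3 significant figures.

At magnification m, DoF ≈ 2·N_eff·c/m² = 2 × 35.8 × 0.025 / 0.79² = 1.79 / 0.6241 ≈ 2.87 mm.

2.87 mm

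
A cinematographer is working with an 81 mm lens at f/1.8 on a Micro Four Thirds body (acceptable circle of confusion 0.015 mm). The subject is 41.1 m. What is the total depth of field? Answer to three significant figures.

14.3 m

Hyperfocal distance H = f²/(N·c) + f = 81²/(1.8 × 0.015) + 81 = 6561/0.027 + 81 ≈ 243081.0 mm ≈ 243.1 m.
Near limit Dn = s·(H − f)/(H + s − 2f) = 41100 × (243081.0 − 81) / (243081.0 + 41100 − 2 × 81) = 41100 × 243000.0 / 284019.0 ≈ 35164 mm.
Far limit Df = s·(H − f)/(H − s) = 41100 × (243081.0 − 81) / (243081.0 − 41100) = 41100 × 243000.0 / 201981.0 ≈ 49447 mm.
Depth of field = Df − Dn = 49447 − 35164 ≈ 14283 mm ≈ 14.3 m.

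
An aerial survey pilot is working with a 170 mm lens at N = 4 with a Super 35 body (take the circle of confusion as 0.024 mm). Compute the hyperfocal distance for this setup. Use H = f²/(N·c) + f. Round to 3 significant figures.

301 m

Hyperfocal distance H = f²/(N·c) + f = 170²/(4 × 0.024) + 170 = 28900/0.096 + 170 ≈ 301211.7 mm ≈ 301 m.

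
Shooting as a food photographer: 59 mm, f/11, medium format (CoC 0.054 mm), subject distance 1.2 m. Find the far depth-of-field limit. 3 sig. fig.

Hyperfocal distance H = f²/(N·c) + f = 59²/(11 × 0.054) + 59 = 3481/0.594 + 59 ≈ 5919.3 mm ≈ 5.919 m.
Far limit Df = s·(H − f)/(H − s) = 1200 × (5919.3 − 59) / (5919.3 − 1200) = 1200 × 5860.3 / 4719.3 ≈ 1490.1 mm ≈ 1.49 m.

1.49 m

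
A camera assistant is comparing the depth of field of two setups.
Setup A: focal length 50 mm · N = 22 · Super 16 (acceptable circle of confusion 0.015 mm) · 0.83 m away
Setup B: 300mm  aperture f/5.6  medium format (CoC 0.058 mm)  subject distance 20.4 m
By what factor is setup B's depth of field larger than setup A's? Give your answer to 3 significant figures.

17.2

Setup A: H = 50²/(22×0.015) + 50 ≈ 7625.8 mm; DoF = Df − Dn = 925.27 − 752.52 ≈ 172.75 mm.
Setup B: H = 300²/(5.6×0.058) + 300 ≈ 277393.6 mm; DoF = Df − Dn = 21995.5 − 19020.3 ≈ 2975.2 mm.
Ratio = 2975.2 / 172.75 ≈ 17.2.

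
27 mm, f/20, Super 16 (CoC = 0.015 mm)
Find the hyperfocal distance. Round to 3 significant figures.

2.46 m

Hyperfocal distance H = f²/(N·c) + f = 27²/(20 × 0.015) + 27 = 729/0.3 + 27 ≈ 2457.0 mm ≈ 2.46 m.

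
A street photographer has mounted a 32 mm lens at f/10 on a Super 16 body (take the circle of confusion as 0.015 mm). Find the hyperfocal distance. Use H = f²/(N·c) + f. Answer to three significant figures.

Hyperfocal distance H = f²/(N·c) + f = 32²/(10 × 0.015) + 32 = 1024/0.15 + 32 ≈ 6858.7 mm ≈ 6.86 m.

6.86 m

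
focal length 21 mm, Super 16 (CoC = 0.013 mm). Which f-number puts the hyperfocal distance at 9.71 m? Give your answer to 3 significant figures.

f/3.50

Rearrange H = f²/(N·c) + f for N: N = f² / ((H − f)·c).
N = 21² / ((9710 − 21) × 0.013) = 441 / 126.0 ≈ 3.50.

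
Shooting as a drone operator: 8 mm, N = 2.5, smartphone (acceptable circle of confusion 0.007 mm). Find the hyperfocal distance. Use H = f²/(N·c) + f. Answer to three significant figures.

3.67 m

Hyperfocal distance H = f²/(N·c) + f = 8²/(2.5 × 0.007) + 8 = 64/0.0175 + 8 ≈ 3665.1 mm ≈ 3.67 m.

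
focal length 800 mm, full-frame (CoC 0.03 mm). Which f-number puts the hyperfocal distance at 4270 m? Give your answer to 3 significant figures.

f/5

Rearrange H = f²/(N·c) + f for N: N = f² / ((H − f)·c).
N = 800² / ((4270000 − 800) × 0.03) = 640000 / 128076 ≈ 5.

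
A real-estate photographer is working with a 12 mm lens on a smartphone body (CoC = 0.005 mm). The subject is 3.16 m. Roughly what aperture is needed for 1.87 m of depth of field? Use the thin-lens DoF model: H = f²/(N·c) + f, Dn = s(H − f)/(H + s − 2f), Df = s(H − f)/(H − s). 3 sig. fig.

f/2.50

Write h = H − f = f²/(N·c). The thin-lens limits are Dn = s·h/(h + (s−f)) and Df = s·h/(h − (s−f)), so DoF = Df − Dn = 2·s·(s−f)·h / (h² − (s−f)²).
That is a quadratic in h: DoF·h² − 2·s·(s−f)·h − DoF·(s−f)² = 0 ⇒ h = (s−f)·(s + √(s² + DoF²)) / DoF = 3148 × (3160 + √(3160² + 1870²)) / 1870 = 3148 × (3160 + 3671.85) / 1870 ≈ 11501 mm.
Then N = f²/(c·h) = 12² / (0.005 × 11501) = 144 / 57.504 ≈ 2.50.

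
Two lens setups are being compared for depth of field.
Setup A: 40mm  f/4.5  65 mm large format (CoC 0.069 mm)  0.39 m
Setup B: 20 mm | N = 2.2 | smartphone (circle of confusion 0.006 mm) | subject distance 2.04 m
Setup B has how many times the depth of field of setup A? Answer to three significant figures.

Setup A: H = 40²/(4.5×0.069) + 40 ≈ 5193.0 mm; DoF = Df − Dn = 418.420 − 365.195 ≈ 53.225 mm.
Setup B: H = 20²/(2.2×0.006) + 20 ≈ 30323.0 mm; DoF = Df − Dn = 2185.70 − 1912.51 ≈ 273.19 mm.
Ratio = 273.19 / 53.225 ≈ 5.13.

5.13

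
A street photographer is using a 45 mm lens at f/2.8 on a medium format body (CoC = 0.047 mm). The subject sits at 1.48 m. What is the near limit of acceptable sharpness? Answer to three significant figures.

1.35 m

Hyperfocal distance H = f²/(N·c) + f = 45²/(2.8 × 0.047) + 45 = 2025/0.1316 + 45 ≈ 15432.5 mm ≈ 15.43 m.
Near limit Dn = s·(H − f)/(H + s − 2f) = 1480 × (15432.5 − 45) / (15432.5 + 1480 − 2 × 45) = 1480 × 15387.5 / 16822.5 ≈ 1353.8 mm ≈ 1.35 m.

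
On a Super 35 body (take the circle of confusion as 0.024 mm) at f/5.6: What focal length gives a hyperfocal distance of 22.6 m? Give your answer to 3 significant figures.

55.0 mm

From H = f²/(N·c) + f, with f ≪ H: f ≈ √(H·N·c) = √(22600 × 5.6 × 0.024) = √3037.4 ≈ 55.11 mm.
Exact: f² + N·c·f − N·c·H = 0 ⇒ f = (−N·c + √((N·c)² + 4·N·c·H))/2 = (−0.1344 + √12150)/2 ≈ 55.046 mm ≈ 55.0 mm.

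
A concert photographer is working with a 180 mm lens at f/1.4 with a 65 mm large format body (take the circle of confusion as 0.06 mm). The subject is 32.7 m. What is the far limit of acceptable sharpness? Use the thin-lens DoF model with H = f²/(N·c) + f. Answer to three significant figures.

Hyperfocal distance H = f²/(N·c) + f = 180²/(1.4 × 0.06) + 180 = 32400/0.084 + 180 ≈ 385894.3 mm ≈ 385.9 m.
Far limit Df = s·(H − f)/(H − s) = 32700 × (385894.3 − 180) / (385894.3 − 32700) = 32700 × 385714.3 / 353194.3 ≈ 35711 mm ≈ 35.7 m.

35.7 m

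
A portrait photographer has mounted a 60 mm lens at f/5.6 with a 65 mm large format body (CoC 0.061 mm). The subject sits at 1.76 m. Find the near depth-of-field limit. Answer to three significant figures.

Hyperfocal distance H = f²/(N·c) + f = 60²/(5.6 × 0.061) + 60 = 3600/0.3416 + 60 ≈ 10598.6 mm ≈ 10.60 m.
Near limit Dn = s·(H − f)/(H + s − 2f) = 1760 × (10598.6 − 60) / (10598.6 + 1760 − 2 × 60) = 1760 × 10538.6 / 12238.6 ≈ 1515.5 mm ≈ 1.52 m.

1.52 m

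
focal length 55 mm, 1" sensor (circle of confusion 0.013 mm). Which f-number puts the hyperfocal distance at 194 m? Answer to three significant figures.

Rearrange H = f²/(N·c) + f for N: N = f² / ((H − f)·c).
N = 55² / ((194000 − 55) × 0.013) = 3025 / 2521 ≈ 1.20.

f/1.20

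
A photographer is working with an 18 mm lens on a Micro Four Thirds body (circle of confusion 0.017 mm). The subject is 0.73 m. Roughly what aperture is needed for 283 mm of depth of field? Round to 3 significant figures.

Write h = H − f = f²/(N·c). The thin-lens limits are Dn = s·h/(h + (s−f)) and Df = s·h/(h − (s−f)), so DoF = Df − Dn = 2·s·(s−f)·h / (h² − (s−f)²).
That is a quadratic in h: DoF·h² − 2·s·(s−f)·h − DoF·(s−f)² = 0 ⇒ h = (s−f)·(s + √(s² + DoF²)) / DoF = 712 × (730 + √(730² + 283²)) / 283 = 712 × (730 + 782.936) / 283 ≈ 3806.4 mm.
Then N = f²/(c·h) = 18² / (0.017 × 3806.4) = 324 / 64.709 ≈ 5.01.

f/5.01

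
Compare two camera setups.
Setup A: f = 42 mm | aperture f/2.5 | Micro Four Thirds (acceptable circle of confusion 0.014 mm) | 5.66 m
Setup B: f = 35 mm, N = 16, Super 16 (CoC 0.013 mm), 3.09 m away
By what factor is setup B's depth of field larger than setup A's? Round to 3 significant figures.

3.43

Setup A: H = 42²/(2.5×0.014) + 42 ≈ 50442.0 mm; DoF = Df − Dn = 6370.1 − 5092.4 ≈ 1277.7 mm.
Setup B: H = 35²/(16×0.013) + 35 ≈ 5924.4 mm; DoF = Df − Dn = 6420.5 − 2034.6 ≈ 4385.9 mm.
Ratio = 4385.9 / 1277.7 ≈ 3.43.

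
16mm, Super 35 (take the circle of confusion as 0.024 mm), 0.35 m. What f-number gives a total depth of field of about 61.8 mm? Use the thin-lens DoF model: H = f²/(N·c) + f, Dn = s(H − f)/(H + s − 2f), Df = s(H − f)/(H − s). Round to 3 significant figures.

Write h = H − f = f²/(N·c). The thin-lens limits are Dn = s·h/(h + (s−f)) and Df = s·h/(h − (s−f)), so DoF = Df − Dn = 2·s·(s−f)·h / (h² − (s−f)²).
That is a quadratic in h: DoF·h² − 2·s·(s−f)·h − DoF·(s−f)² = 0 ⇒ h = (s−f)·(s + √(s² + DoF²)) / DoF = 334 × (350 + √(350² + 61.8²)) / 61.8 = 334 × (350 + 355.414) / 61.8 ≈ 3812.4 mm.
Then N = f²/(c·h) = 16² / (0.024 × 3812.4) = 256 / 91.498 ≈ 2.80.

f/2.80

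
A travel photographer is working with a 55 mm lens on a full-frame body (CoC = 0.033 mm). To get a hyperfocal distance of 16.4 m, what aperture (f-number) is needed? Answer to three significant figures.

Rearrange H = f²/(N·c) + f for N: N = f² / ((H − f)·c).
N = 55² / ((16400 − 55) × 0.033) = 3025 / 539.4 ≈ 5.61.

f/5.61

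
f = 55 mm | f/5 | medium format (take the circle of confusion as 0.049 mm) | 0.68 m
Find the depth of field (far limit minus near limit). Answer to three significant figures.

69.0 mm

Hyperfocal distance H = f²/(N·c) + f = 55²/(5 × 0.049) + 55 = 3025/0.245 + 55 ≈ 12401.9 mm ≈ 12.40 m.
Near limit Dn = s·(H − f)/(H + s − 2f) = 680 × (12401.9 − 55) / (12401.9 + 680 − 2 × 55) = 680 × 12346.9 / 12971.9 ≈ 647.237 mm.
Far limit Df = s·(H − f)/(H − s) = 680 × (12401.9 − 55) / (12401.9 − 680) = 680 × 12346.9 / 11721.9 ≈ 716.257 mm.
Depth of field = Df − Dn = 716.257 − 647.237 ≈ 69.020 mm.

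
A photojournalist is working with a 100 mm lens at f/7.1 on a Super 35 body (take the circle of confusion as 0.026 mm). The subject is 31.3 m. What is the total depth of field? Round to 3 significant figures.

Hyperfocal distance H = f²/(N·c) + f = 100²/(7.1 × 0.026) + 100 = 10000/0.1846 + 100 ≈ 54271.2 mm ≈ 54.27 m.
Near limit Dn = s·(H − f)/(H + s − 2f) = 31300 × (54271.2 − 100) / (54271.2 + 31300 − 2 × 100) = 31300 × 54171.2 / 85371.2 ≈ 19861 mm.
Far limit Df = s·(H − f)/(H − s) = 31300 × (54271.2 − 100) / (54271.2 − 31300) = 31300 × 54171.2 / 22971.2 ≈ 73812 mm.
Depth of field = Df − Dn = 73812 − 19861 ≈ 53951 mm ≈ 54.0 m.

54.0 m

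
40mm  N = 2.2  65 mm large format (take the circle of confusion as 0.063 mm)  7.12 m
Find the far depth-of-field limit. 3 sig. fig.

Hyperfocal distance H = f²/(N·c) + f = 40²/(2.2 × 0.063) + 40 = 1600/0.1386 + 40 ≈ 11584.0 mm ≈ 11.58 m.
Far limit Df = s·(H − f)/(H − s) = 7120 × (11584.0 − 40) / (11584.0 − 7120) = 7120 × 11544.0 / 4464.0 ≈ 18412 mm ≈ 18.4 m.

18.4 m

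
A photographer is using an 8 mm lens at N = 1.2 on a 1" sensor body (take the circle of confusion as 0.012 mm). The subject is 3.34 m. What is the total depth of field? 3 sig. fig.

Hyperfocal distance H = f²/(N·c) + f = 8²/(1.2 × 0.012) + 8 = 64/0.0144 + 8 ≈ 4452.4 mm ≈ 4.452 m.
Near limit Dn = s·(H − f)/(H + s − 2f) = 3340 × (4452.4 − 8) / (4452.4 + 3340 − 2 × 8) = 3340 × 4444.4 / 7776.4 ≈ 1909 mm.
Far limit Df = s·(H − f)/(H − s) = 3340 × (4452.4 − 8) / (4452.4 − 3340) = 3340 × 4444.4 / 1112.4 ≈ 13344 mm.
Depth of field = Df − Dn = 13344 − 1909 ≈ 11435 mm ≈ 11.4 m.

11.4 m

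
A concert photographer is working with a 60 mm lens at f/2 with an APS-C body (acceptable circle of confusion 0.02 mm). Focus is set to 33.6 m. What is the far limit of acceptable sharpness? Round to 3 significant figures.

53.6 m

Hyperfocal distance H = f²/(N·c) + f = 60²/(2 × 0.02) + 60 = 3600/0.04 + 60 ≈ 90060.0 mm ≈ 90.06 m.
Far limit Df = s·(H − f)/(H − s) = 33600 × (90060.0 − 60) / (90060.0 − 33600) = 33600 × 90000.0 / 56460.0 ≈ 53560 mm ≈ 53.6 m.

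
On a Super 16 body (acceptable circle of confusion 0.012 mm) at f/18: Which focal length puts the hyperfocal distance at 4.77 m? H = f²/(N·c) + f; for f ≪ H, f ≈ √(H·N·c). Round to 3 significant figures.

From H = f²/(N·c) + f, with f ≪ H: f ≈ √(H·N·c) = √(4770 × 18 × 0.012) = √1030.3 ≈ 32.10 mm.
Exact: f² + N·c·f − N·c·H = 0 ⇒ f = (−N·c + √((N·c)² + 4·N·c·H))/2 = (−0.216 + √4121.3)/2 ≈ 31.991 mm ≈ 32.0 mm.

32.0 mm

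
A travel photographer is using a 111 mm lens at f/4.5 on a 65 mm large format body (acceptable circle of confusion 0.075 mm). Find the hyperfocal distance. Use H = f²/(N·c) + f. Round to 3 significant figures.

Hyperfocal distance H = f²/(N·c) + f = 111²/(4.5 × 0.075) + 111 = 12321/0.3375 + 111 ≈ 36617.7 mm ≈ 36.6 m.

36.6 m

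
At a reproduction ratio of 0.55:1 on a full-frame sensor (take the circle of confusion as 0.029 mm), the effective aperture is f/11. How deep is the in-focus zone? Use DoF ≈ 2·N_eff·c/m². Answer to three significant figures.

2.11 mm

At magnification m, DoF ≈ 2·N_eff·c/m² = 2 × 11 × 0.029 / 0.55² = 0.638 / 0.3025 ≈ 2.11 mm.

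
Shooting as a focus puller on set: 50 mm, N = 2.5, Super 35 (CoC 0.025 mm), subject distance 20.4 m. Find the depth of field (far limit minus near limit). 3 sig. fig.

Hyperfocal distance H = f²/(N·c) + f = 50²/(2.5 × 0.025) + 50 = 2500/0.0625 + 50 ≈ 40050.0 mm ≈ 40.05 m.
Near limit Dn = s·(H − f)/(H + s − 2f) = 20400 × (40050.0 − 50) / (40050.0 + 20400 − 2 × 50) = 20400 × 40000.0 / 60350.0 ≈ 13521 mm.
Far limit Df = s·(H − f)/(H − s) = 20400 × (40050.0 − 50) / (40050.0 − 20400) = 20400 × 40000.0 / 19650.0 ≈ 41527 mm.
Depth of field = Df − Dn = 41527 − 13521 ≈ 28006 mm ≈ 28.0 m.

28.0 m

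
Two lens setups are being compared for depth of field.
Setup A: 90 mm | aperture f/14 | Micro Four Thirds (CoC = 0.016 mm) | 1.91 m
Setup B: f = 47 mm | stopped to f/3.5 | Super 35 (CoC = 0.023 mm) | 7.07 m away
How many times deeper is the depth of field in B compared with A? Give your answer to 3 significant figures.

20.1

Setup A: H = 90²/(14×0.016) + 90 ≈ 36250.7 mm; DoF = Df − Dn = 2011.23 − 1818.47 ≈ 192.76 mm.
Setup B: H = 47²/(3.5×0.023) + 47 ≈ 27488.0 mm; DoF = Df − Dn = 9501.8 − 5629.3 ≈ 3872.5 mm.
Ratio = 3872.5 / 192.76 ≈ 20.1.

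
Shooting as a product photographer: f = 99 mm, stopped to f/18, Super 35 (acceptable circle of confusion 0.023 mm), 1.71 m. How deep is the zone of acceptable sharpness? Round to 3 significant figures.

Hyperfocal distance H = f²/(N·c) + f = 99²/(18 × 0.023) + 99 = 9801/0.414 + 99 ≈ 23772.9 mm ≈ 23.77 m.
Near limit Dn = s·(H − f)/(H + s − 2f) = 1710 × (23772.9 − 99) / (23772.9 + 1710 − 2 × 99) = 1710 × 23673.9 / 25284.9 ≈ 1601.05 mm.
Far limit Df = s·(H − f)/(H − s) = 1710 × (23772.9 − 99) / (23772.9 − 1710) = 1710 × 23673.9 / 22062.9 ≈ 1834.86 mm.
Depth of field = Df − Dn = 1834.86 − 1601.05 ≈ 233.81 mm.

234 mm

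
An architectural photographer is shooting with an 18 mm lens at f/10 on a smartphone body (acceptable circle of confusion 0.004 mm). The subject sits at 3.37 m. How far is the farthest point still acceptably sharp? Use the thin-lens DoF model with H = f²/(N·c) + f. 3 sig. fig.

5.75 m

Hyperfocal distance H = f²/(N·c) + f = 18²/(10 × 0.004) + 18 = 324/0.04 + 18 ≈ 8118.0 mm ≈ 8.118 m.
Far limit Df = s·(H − f)/(H − s) = 3370 × (8118.0 − 18) / (8118.0 − 3370) = 3370 × 8100.0 / 4748.0 ≈ 5749.2 mm ≈ 5.75 m.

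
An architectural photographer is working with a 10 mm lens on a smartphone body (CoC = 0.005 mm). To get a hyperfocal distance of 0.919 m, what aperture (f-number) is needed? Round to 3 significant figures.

Rearrange H = f²/(N·c) + f for N: N = f² / ((H − f)·c).
N = 10² / ((919 − 10) × 0.005) = 100 / 4.545 ≈ 22.

f/22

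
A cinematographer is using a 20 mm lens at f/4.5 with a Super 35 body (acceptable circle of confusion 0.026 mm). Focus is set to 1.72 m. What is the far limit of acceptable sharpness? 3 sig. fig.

Hyperfocal distance H = f²/(N·c) + f = 20²/(4.5 × 0.026) + 20 = 400/0.117 + 20 ≈ 3438.8 mm ≈ 3.439 m.
Far limit Df = s·(H − f)/(H − s) = 1720 × (3438.8 − 20) / (3438.8 − 1720) = 1720 × 3418.8 / 1718.8 ≈ 3421.2 mm ≈ 3.42 m.

3.42 m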